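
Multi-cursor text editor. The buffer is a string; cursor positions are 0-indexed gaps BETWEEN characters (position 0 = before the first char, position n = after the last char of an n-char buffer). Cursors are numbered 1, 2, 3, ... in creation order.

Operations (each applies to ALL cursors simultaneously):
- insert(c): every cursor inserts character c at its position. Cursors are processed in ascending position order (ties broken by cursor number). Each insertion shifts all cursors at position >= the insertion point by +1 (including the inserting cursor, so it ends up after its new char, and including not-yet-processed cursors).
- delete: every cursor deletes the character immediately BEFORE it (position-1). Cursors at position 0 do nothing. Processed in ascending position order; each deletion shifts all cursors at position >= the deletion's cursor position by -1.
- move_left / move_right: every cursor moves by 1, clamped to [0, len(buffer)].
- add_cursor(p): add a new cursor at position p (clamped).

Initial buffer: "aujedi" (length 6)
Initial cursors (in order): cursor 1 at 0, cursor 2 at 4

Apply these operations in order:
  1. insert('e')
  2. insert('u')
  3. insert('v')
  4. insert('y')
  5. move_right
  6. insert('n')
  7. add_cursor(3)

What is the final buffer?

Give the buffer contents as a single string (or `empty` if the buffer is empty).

Answer: euvyanujeeuvydni

Derivation:
After op 1 (insert('e')): buffer="eaujeedi" (len 8), cursors c1@1 c2@6, authorship 1....2..
After op 2 (insert('u')): buffer="euaujeeudi" (len 10), cursors c1@2 c2@8, authorship 11....22..
After op 3 (insert('v')): buffer="euvaujeeuvdi" (len 12), cursors c1@3 c2@10, authorship 111....222..
After op 4 (insert('y')): buffer="euvyaujeeuvydi" (len 14), cursors c1@4 c2@12, authorship 1111....2222..
After op 5 (move_right): buffer="euvyaujeeuvydi" (len 14), cursors c1@5 c2@13, authorship 1111....2222..
After op 6 (insert('n')): buffer="euvyanujeeuvydni" (len 16), cursors c1@6 c2@15, authorship 1111.1...2222.2.
After op 7 (add_cursor(3)): buffer="euvyanujeeuvydni" (len 16), cursors c3@3 c1@6 c2@15, authorship 1111.1...2222.2.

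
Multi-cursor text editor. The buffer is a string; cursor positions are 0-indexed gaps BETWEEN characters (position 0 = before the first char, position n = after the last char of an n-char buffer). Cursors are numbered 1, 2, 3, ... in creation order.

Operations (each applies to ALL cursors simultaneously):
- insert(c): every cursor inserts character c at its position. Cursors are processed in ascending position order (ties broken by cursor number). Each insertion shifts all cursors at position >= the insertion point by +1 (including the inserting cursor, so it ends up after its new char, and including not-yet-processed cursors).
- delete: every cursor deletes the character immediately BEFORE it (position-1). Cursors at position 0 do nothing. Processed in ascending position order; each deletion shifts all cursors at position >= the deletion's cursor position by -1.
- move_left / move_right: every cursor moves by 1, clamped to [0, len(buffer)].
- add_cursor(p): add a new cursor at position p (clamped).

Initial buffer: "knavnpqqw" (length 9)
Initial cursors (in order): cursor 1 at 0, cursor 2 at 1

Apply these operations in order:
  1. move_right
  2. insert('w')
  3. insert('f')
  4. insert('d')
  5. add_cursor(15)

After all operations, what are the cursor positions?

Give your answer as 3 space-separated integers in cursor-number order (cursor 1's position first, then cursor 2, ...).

After op 1 (move_right): buffer="knavnpqqw" (len 9), cursors c1@1 c2@2, authorship .........
After op 2 (insert('w')): buffer="kwnwavnpqqw" (len 11), cursors c1@2 c2@4, authorship .1.2.......
After op 3 (insert('f')): buffer="kwfnwfavnpqqw" (len 13), cursors c1@3 c2@6, authorship .11.22.......
After op 4 (insert('d')): buffer="kwfdnwfdavnpqqw" (len 15), cursors c1@4 c2@8, authorship .111.222.......
After op 5 (add_cursor(15)): buffer="kwfdnwfdavnpqqw" (len 15), cursors c1@4 c2@8 c3@15, authorship .111.222.......

Answer: 4 8 15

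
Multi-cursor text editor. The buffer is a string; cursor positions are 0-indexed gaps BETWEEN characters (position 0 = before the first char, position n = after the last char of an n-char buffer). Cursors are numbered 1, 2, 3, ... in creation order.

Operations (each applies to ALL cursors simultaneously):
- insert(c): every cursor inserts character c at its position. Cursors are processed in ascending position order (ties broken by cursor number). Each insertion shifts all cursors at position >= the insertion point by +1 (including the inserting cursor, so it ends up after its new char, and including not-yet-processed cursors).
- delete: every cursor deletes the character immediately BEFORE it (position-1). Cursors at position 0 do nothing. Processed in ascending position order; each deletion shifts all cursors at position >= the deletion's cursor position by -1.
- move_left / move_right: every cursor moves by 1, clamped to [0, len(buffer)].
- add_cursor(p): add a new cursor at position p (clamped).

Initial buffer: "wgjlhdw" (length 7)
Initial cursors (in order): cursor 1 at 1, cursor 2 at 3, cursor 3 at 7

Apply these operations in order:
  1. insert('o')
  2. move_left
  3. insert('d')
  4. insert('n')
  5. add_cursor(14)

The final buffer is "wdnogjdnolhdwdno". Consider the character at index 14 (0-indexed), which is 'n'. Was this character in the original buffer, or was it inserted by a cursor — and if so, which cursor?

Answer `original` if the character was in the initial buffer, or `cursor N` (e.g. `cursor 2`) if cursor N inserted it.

Answer: cursor 3

Derivation:
After op 1 (insert('o')): buffer="wogjolhdwo" (len 10), cursors c1@2 c2@5 c3@10, authorship .1..2....3
After op 2 (move_left): buffer="wogjolhdwo" (len 10), cursors c1@1 c2@4 c3@9, authorship .1..2....3
After op 3 (insert('d')): buffer="wdogjdolhdwdo" (len 13), cursors c1@2 c2@6 c3@12, authorship .11..22....33
After op 4 (insert('n')): buffer="wdnogjdnolhdwdno" (len 16), cursors c1@3 c2@8 c3@15, authorship .111..222....333
After op 5 (add_cursor(14)): buffer="wdnogjdnolhdwdno" (len 16), cursors c1@3 c2@8 c4@14 c3@15, authorship .111..222....333
Authorship (.=original, N=cursor N): . 1 1 1 . . 2 2 2 . . . . 3 3 3
Index 14: author = 3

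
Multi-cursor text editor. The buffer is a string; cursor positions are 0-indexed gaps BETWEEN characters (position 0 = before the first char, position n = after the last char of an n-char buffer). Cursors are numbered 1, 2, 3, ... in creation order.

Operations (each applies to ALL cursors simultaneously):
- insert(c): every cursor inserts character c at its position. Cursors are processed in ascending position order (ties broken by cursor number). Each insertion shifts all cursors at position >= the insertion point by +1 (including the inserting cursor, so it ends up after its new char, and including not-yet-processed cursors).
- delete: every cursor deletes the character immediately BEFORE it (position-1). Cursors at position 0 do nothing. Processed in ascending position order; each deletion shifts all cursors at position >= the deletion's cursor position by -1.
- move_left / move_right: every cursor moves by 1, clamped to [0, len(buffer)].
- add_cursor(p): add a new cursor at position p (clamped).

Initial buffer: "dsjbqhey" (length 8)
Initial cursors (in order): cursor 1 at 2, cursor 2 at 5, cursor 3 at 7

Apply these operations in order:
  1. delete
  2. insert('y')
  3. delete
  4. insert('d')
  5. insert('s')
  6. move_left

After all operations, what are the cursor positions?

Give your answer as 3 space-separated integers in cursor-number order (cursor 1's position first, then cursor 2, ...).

Answer: 2 6 9

Derivation:
After op 1 (delete): buffer="djbhy" (len 5), cursors c1@1 c2@3 c3@4, authorship .....
After op 2 (insert('y')): buffer="dyjbyhyy" (len 8), cursors c1@2 c2@5 c3@7, authorship .1..2.3.
After op 3 (delete): buffer="djbhy" (len 5), cursors c1@1 c2@3 c3@4, authorship .....
After op 4 (insert('d')): buffer="ddjbdhdy" (len 8), cursors c1@2 c2@5 c3@7, authorship .1..2.3.
After op 5 (insert('s')): buffer="ddsjbdshdsy" (len 11), cursors c1@3 c2@7 c3@10, authorship .11..22.33.
After op 6 (move_left): buffer="ddsjbdshdsy" (len 11), cursors c1@2 c2@6 c3@9, authorship .11..22.33.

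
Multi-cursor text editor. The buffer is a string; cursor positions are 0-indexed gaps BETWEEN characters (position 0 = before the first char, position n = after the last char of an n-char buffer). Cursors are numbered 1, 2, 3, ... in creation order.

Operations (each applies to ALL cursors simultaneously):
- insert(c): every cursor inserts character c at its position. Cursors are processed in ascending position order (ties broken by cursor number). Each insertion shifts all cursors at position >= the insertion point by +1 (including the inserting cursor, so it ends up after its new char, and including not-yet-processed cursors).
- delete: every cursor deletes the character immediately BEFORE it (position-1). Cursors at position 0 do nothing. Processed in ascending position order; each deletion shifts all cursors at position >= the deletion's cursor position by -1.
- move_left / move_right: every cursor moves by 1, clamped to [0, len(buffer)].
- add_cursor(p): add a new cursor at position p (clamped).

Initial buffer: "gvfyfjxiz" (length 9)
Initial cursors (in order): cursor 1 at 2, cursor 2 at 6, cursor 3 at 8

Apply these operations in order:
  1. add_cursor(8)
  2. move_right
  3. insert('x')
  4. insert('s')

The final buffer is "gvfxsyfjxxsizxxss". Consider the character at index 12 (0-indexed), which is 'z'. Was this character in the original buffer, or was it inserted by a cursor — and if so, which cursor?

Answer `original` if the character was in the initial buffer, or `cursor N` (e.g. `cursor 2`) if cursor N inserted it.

Answer: original

Derivation:
After op 1 (add_cursor(8)): buffer="gvfyfjxiz" (len 9), cursors c1@2 c2@6 c3@8 c4@8, authorship .........
After op 2 (move_right): buffer="gvfyfjxiz" (len 9), cursors c1@3 c2@7 c3@9 c4@9, authorship .........
After op 3 (insert('x')): buffer="gvfxyfjxxizxx" (len 13), cursors c1@4 c2@9 c3@13 c4@13, authorship ...1....2..34
After op 4 (insert('s')): buffer="gvfxsyfjxxsizxxss" (len 17), cursors c1@5 c2@11 c3@17 c4@17, authorship ...11....22..3434
Authorship (.=original, N=cursor N): . . . 1 1 . . . . 2 2 . . 3 4 3 4
Index 12: author = original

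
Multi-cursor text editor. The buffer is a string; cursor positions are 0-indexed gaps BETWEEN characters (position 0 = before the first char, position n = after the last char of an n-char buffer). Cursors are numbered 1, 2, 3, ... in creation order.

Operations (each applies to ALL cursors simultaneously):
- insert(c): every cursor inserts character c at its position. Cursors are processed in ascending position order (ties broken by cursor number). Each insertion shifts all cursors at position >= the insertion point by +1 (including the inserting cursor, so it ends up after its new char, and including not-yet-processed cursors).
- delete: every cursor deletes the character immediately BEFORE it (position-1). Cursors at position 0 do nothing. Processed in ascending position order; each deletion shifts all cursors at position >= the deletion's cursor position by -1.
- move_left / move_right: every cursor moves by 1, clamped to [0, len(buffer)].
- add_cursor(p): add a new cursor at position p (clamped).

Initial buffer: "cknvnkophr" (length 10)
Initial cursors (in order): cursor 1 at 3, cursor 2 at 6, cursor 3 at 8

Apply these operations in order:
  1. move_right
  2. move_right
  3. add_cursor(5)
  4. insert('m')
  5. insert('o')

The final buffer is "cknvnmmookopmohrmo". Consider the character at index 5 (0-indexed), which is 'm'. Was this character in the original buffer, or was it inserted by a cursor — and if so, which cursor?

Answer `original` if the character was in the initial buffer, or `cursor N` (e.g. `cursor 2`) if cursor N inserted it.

Answer: cursor 1

Derivation:
After op 1 (move_right): buffer="cknvnkophr" (len 10), cursors c1@4 c2@7 c3@9, authorship ..........
After op 2 (move_right): buffer="cknvnkophr" (len 10), cursors c1@5 c2@8 c3@10, authorship ..........
After op 3 (add_cursor(5)): buffer="cknvnkophr" (len 10), cursors c1@5 c4@5 c2@8 c3@10, authorship ..........
After op 4 (insert('m')): buffer="cknvnmmkopmhrm" (len 14), cursors c1@7 c4@7 c2@11 c3@14, authorship .....14...2..3
After op 5 (insert('o')): buffer="cknvnmmookopmohrmo" (len 18), cursors c1@9 c4@9 c2@14 c3@18, authorship .....1414...22..33
Authorship (.=original, N=cursor N): . . . . . 1 4 1 4 . . . 2 2 . . 3 3
Index 5: author = 1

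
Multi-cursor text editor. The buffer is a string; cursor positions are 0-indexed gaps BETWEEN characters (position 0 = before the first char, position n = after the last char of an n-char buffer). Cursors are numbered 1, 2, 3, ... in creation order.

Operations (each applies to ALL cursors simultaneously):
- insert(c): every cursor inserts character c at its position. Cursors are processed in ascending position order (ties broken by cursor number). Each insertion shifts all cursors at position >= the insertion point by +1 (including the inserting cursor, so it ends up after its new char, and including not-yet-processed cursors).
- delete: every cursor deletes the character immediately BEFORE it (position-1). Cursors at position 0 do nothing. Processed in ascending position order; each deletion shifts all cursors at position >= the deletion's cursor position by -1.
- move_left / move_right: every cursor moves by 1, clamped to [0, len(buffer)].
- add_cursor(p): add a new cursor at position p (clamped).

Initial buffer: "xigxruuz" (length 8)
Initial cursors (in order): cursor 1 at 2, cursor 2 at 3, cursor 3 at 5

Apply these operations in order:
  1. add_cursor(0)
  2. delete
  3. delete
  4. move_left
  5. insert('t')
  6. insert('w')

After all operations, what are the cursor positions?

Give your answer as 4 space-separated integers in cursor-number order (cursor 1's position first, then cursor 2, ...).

Answer: 8 8 8 8

Derivation:
After op 1 (add_cursor(0)): buffer="xigxruuz" (len 8), cursors c4@0 c1@2 c2@3 c3@5, authorship ........
After op 2 (delete): buffer="xxuuz" (len 5), cursors c4@0 c1@1 c2@1 c3@2, authorship .....
After op 3 (delete): buffer="uuz" (len 3), cursors c1@0 c2@0 c3@0 c4@0, authorship ...
After op 4 (move_left): buffer="uuz" (len 3), cursors c1@0 c2@0 c3@0 c4@0, authorship ...
After op 5 (insert('t')): buffer="ttttuuz" (len 7), cursors c1@4 c2@4 c3@4 c4@4, authorship 1234...
After op 6 (insert('w')): buffer="ttttwwwwuuz" (len 11), cursors c1@8 c2@8 c3@8 c4@8, authorship 12341234...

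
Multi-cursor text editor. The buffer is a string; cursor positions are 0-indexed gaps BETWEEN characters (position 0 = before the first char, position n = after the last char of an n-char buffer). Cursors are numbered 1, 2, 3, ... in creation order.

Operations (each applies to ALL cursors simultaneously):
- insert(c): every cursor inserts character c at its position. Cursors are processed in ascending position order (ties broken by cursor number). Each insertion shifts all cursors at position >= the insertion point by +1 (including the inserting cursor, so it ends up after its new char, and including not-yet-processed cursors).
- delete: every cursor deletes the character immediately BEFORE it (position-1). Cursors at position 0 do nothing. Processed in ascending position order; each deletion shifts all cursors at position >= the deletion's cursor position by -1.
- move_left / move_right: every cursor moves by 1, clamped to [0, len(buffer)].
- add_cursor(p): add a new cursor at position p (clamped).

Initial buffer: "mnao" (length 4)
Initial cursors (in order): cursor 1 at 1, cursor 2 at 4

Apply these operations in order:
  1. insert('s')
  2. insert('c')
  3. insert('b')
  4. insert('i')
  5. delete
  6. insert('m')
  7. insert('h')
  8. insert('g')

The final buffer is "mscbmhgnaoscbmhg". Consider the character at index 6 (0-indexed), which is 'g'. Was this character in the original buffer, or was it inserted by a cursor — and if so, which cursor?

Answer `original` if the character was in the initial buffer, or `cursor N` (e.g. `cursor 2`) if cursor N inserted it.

Answer: cursor 1

Derivation:
After op 1 (insert('s')): buffer="msnaos" (len 6), cursors c1@2 c2@6, authorship .1...2
After op 2 (insert('c')): buffer="mscnaosc" (len 8), cursors c1@3 c2@8, authorship .11...22
After op 3 (insert('b')): buffer="mscbnaoscb" (len 10), cursors c1@4 c2@10, authorship .111...222
After op 4 (insert('i')): buffer="mscbinaoscbi" (len 12), cursors c1@5 c2@12, authorship .1111...2222
After op 5 (delete): buffer="mscbnaoscb" (len 10), cursors c1@4 c2@10, authorship .111...222
After op 6 (insert('m')): buffer="mscbmnaoscbm" (len 12), cursors c1@5 c2@12, authorship .1111...2222
After op 7 (insert('h')): buffer="mscbmhnaoscbmh" (len 14), cursors c1@6 c2@14, authorship .11111...22222
After op 8 (insert('g')): buffer="mscbmhgnaoscbmhg" (len 16), cursors c1@7 c2@16, authorship .111111...222222
Authorship (.=original, N=cursor N): . 1 1 1 1 1 1 . . . 2 2 2 2 2 2
Index 6: author = 1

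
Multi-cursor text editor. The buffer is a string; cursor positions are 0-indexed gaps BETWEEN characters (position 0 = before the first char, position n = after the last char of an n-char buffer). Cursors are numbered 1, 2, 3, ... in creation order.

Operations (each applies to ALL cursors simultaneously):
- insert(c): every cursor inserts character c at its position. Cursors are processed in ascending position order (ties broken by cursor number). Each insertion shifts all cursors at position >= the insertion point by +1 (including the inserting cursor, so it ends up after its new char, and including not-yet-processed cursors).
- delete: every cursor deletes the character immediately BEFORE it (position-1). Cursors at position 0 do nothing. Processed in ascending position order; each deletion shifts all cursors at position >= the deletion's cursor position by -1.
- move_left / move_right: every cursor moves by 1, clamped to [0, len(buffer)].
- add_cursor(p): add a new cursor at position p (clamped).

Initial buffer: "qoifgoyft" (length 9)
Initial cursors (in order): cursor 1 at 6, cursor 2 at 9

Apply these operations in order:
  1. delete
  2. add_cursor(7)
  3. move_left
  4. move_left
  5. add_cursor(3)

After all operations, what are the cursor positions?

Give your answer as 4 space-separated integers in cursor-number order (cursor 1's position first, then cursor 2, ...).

After op 1 (delete): buffer="qoifgyf" (len 7), cursors c1@5 c2@7, authorship .......
After op 2 (add_cursor(7)): buffer="qoifgyf" (len 7), cursors c1@5 c2@7 c3@7, authorship .......
After op 3 (move_left): buffer="qoifgyf" (len 7), cursors c1@4 c2@6 c3@6, authorship .......
After op 4 (move_left): buffer="qoifgyf" (len 7), cursors c1@3 c2@5 c3@5, authorship .......
After op 5 (add_cursor(3)): buffer="qoifgyf" (len 7), cursors c1@3 c4@3 c2@5 c3@5, authorship .......

Answer: 3 5 5 3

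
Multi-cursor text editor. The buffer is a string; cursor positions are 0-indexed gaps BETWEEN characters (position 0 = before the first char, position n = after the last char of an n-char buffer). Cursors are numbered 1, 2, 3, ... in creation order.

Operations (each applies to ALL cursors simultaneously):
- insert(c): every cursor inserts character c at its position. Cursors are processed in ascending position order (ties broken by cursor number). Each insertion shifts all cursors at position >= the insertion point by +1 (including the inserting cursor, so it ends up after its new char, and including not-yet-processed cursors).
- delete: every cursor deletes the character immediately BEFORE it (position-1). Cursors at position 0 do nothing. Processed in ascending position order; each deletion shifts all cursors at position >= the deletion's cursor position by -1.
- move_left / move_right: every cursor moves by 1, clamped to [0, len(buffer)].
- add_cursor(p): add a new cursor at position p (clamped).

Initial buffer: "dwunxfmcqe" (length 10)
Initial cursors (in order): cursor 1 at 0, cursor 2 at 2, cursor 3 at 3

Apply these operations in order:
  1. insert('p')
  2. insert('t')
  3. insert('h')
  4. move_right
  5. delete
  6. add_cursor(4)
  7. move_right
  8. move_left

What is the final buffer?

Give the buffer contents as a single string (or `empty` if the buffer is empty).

Answer: pthwpthpthxfmcqe

Derivation:
After op 1 (insert('p')): buffer="pdwpupnxfmcqe" (len 13), cursors c1@1 c2@4 c3@6, authorship 1..2.3.......
After op 2 (insert('t')): buffer="ptdwptuptnxfmcqe" (len 16), cursors c1@2 c2@6 c3@9, authorship 11..22.33.......
After op 3 (insert('h')): buffer="pthdwpthupthnxfmcqe" (len 19), cursors c1@3 c2@8 c3@12, authorship 111..222.333.......
After op 4 (move_right): buffer="pthdwpthupthnxfmcqe" (len 19), cursors c1@4 c2@9 c3@13, authorship 111..222.333.......
After op 5 (delete): buffer="pthwpthpthxfmcqe" (len 16), cursors c1@3 c2@7 c3@10, authorship 111.222333......
After op 6 (add_cursor(4)): buffer="pthwpthpthxfmcqe" (len 16), cursors c1@3 c4@4 c2@7 c3@10, authorship 111.222333......
After op 7 (move_right): buffer="pthwpthpthxfmcqe" (len 16), cursors c1@4 c4@5 c2@8 c3@11, authorship 111.222333......
After op 8 (move_left): buffer="pthwpthpthxfmcqe" (len 16), cursors c1@3 c4@4 c2@7 c3@10, authorship 111.222333......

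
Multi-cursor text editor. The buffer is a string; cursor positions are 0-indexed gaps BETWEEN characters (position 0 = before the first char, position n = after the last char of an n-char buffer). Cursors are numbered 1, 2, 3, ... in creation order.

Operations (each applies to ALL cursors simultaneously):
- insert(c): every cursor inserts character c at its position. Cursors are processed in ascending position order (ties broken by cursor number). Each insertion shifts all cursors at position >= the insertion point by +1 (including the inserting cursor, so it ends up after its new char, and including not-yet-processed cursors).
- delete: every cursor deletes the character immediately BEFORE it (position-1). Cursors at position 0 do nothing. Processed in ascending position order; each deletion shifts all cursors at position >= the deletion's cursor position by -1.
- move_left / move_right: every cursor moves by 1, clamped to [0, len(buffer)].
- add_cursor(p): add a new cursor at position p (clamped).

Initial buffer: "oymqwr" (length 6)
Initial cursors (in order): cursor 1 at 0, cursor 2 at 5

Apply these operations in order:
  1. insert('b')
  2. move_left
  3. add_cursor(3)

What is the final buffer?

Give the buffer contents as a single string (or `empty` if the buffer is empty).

After op 1 (insert('b')): buffer="boymqwbr" (len 8), cursors c1@1 c2@7, authorship 1.....2.
After op 2 (move_left): buffer="boymqwbr" (len 8), cursors c1@0 c2@6, authorship 1.....2.
After op 3 (add_cursor(3)): buffer="boymqwbr" (len 8), cursors c1@0 c3@3 c2@6, authorship 1.....2.

Answer: boymqwbr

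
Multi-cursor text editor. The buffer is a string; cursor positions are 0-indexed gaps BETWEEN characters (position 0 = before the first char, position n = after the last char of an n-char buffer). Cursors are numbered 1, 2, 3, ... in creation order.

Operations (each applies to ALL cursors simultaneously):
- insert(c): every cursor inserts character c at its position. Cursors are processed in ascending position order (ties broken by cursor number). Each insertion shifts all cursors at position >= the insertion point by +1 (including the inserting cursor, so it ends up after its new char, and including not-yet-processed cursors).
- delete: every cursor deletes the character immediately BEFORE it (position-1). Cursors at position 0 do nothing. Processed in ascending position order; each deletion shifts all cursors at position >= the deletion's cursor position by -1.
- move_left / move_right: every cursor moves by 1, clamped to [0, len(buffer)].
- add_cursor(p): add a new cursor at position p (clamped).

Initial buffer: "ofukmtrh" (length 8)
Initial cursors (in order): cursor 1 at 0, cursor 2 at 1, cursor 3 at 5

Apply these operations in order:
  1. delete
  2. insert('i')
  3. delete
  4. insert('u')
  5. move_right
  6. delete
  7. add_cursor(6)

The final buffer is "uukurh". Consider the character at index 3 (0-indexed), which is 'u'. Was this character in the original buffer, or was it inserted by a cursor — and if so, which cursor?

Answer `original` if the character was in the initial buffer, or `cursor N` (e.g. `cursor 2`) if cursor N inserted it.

After op 1 (delete): buffer="fuktrh" (len 6), cursors c1@0 c2@0 c3@3, authorship ......
After op 2 (insert('i')): buffer="iifukitrh" (len 9), cursors c1@2 c2@2 c3@6, authorship 12...3...
After op 3 (delete): buffer="fuktrh" (len 6), cursors c1@0 c2@0 c3@3, authorship ......
After op 4 (insert('u')): buffer="uufukutrh" (len 9), cursors c1@2 c2@2 c3@6, authorship 12...3...
After op 5 (move_right): buffer="uufukutrh" (len 9), cursors c1@3 c2@3 c3@7, authorship 12...3...
After op 6 (delete): buffer="uukurh" (len 6), cursors c1@1 c2@1 c3@4, authorship 1..3..
After op 7 (add_cursor(6)): buffer="uukurh" (len 6), cursors c1@1 c2@1 c3@4 c4@6, authorship 1..3..
Authorship (.=original, N=cursor N): 1 . . 3 . .
Index 3: author = 3

Answer: cursor 3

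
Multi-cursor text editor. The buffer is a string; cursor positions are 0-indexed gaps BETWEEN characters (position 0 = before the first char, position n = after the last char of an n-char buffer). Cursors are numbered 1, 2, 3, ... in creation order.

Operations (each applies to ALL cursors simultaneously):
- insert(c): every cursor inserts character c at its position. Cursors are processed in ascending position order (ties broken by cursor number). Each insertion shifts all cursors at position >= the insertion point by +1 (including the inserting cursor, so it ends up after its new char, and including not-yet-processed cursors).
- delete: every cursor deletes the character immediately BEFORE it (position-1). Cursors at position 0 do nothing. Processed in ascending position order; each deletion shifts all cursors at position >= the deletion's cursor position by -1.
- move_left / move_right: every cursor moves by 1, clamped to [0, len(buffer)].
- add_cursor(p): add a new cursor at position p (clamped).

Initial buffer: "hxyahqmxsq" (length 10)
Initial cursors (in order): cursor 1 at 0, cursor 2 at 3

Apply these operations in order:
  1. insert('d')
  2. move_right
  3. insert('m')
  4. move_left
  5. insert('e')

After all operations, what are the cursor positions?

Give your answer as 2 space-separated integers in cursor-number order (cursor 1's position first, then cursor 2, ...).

After op 1 (insert('d')): buffer="dhxydahqmxsq" (len 12), cursors c1@1 c2@5, authorship 1...2.......
After op 2 (move_right): buffer="dhxydahqmxsq" (len 12), cursors c1@2 c2@6, authorship 1...2.......
After op 3 (insert('m')): buffer="dhmxydamhqmxsq" (len 14), cursors c1@3 c2@8, authorship 1.1..2.2......
After op 4 (move_left): buffer="dhmxydamhqmxsq" (len 14), cursors c1@2 c2@7, authorship 1.1..2.2......
After op 5 (insert('e')): buffer="dhemxydaemhqmxsq" (len 16), cursors c1@3 c2@9, authorship 1.11..2.22......

Answer: 3 9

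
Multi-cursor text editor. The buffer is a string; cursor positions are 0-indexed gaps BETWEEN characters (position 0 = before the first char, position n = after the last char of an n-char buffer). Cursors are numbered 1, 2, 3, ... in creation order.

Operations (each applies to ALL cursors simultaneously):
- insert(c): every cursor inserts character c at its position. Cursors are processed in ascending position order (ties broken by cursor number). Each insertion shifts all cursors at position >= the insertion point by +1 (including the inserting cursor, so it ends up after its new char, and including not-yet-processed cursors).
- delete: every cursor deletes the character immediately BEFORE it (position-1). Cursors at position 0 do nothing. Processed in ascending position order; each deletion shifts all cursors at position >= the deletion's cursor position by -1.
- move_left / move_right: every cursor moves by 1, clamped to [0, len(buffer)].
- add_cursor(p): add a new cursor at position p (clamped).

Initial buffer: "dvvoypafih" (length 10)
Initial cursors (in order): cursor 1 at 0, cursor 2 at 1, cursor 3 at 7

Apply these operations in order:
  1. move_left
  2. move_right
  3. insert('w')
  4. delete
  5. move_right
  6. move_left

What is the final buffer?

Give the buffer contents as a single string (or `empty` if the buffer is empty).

After op 1 (move_left): buffer="dvvoypafih" (len 10), cursors c1@0 c2@0 c3@6, authorship ..........
After op 2 (move_right): buffer="dvvoypafih" (len 10), cursors c1@1 c2@1 c3@7, authorship ..........
After op 3 (insert('w')): buffer="dwwvvoypawfih" (len 13), cursors c1@3 c2@3 c3@10, authorship .12......3...
After op 4 (delete): buffer="dvvoypafih" (len 10), cursors c1@1 c2@1 c3@7, authorship ..........
After op 5 (move_right): buffer="dvvoypafih" (len 10), cursors c1@2 c2@2 c3@8, authorship ..........
After op 6 (move_left): buffer="dvvoypafih" (len 10), cursors c1@1 c2@1 c3@7, authorship ..........

Answer: dvvoypafih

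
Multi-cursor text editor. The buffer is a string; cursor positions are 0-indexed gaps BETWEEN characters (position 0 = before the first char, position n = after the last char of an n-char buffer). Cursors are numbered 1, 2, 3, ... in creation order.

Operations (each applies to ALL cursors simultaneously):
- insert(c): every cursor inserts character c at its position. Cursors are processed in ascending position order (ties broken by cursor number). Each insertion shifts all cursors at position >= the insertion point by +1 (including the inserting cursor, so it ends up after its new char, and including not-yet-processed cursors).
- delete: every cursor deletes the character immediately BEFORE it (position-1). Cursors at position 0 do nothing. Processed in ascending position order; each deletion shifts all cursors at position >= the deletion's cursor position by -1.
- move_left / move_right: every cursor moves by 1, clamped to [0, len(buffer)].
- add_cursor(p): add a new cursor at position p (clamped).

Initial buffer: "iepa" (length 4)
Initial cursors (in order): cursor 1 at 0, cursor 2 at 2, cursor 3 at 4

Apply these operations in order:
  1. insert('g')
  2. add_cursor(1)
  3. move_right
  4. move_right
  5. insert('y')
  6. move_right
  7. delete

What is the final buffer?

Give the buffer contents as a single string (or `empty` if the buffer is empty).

After op 1 (insert('g')): buffer="giegpag" (len 7), cursors c1@1 c2@4 c3@7, authorship 1..2..3
After op 2 (add_cursor(1)): buffer="giegpag" (len 7), cursors c1@1 c4@1 c2@4 c3@7, authorship 1..2..3
After op 3 (move_right): buffer="giegpag" (len 7), cursors c1@2 c4@2 c2@5 c3@7, authorship 1..2..3
After op 4 (move_right): buffer="giegpag" (len 7), cursors c1@3 c4@3 c2@6 c3@7, authorship 1..2..3
After op 5 (insert('y')): buffer="gieyygpaygy" (len 11), cursors c1@5 c4@5 c2@9 c3@11, authorship 1..142..233
After op 6 (move_right): buffer="gieyygpaygy" (len 11), cursors c1@6 c4@6 c2@10 c3@11, authorship 1..142..233
After op 7 (delete): buffer="gieypay" (len 7), cursors c1@4 c4@4 c2@7 c3@7, authorship 1..1..2

Answer: gieypay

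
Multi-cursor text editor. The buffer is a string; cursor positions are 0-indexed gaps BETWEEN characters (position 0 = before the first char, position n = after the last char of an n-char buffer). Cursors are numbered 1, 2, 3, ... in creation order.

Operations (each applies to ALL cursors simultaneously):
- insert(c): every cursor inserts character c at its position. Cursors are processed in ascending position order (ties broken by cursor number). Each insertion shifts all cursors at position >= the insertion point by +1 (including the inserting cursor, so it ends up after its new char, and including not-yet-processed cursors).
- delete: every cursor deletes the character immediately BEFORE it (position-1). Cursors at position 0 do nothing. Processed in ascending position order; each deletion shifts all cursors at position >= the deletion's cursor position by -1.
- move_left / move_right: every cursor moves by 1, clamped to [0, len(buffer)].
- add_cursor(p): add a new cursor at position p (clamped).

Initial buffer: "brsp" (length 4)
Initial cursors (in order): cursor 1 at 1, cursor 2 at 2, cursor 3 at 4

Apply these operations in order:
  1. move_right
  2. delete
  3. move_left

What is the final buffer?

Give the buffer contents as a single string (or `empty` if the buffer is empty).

After op 1 (move_right): buffer="brsp" (len 4), cursors c1@2 c2@3 c3@4, authorship ....
After op 2 (delete): buffer="b" (len 1), cursors c1@1 c2@1 c3@1, authorship .
After op 3 (move_left): buffer="b" (len 1), cursors c1@0 c2@0 c3@0, authorship .

Answer: b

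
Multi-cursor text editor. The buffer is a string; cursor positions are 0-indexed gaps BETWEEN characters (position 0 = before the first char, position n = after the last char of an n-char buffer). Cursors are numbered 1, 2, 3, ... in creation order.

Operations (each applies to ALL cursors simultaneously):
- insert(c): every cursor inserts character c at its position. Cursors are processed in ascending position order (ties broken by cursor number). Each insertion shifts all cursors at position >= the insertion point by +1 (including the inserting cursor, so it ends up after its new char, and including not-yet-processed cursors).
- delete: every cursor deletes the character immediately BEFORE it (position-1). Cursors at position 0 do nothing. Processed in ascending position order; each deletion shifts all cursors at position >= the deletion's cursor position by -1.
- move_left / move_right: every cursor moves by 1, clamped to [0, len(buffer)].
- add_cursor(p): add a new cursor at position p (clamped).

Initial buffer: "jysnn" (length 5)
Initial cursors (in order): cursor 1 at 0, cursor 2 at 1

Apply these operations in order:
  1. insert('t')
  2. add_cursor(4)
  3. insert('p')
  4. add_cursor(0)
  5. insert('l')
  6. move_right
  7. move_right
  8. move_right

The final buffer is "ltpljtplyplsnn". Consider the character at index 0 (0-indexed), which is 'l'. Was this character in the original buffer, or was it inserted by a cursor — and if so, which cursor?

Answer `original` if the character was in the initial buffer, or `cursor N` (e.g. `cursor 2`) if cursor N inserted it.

After op 1 (insert('t')): buffer="tjtysnn" (len 7), cursors c1@1 c2@3, authorship 1.2....
After op 2 (add_cursor(4)): buffer="tjtysnn" (len 7), cursors c1@1 c2@3 c3@4, authorship 1.2....
After op 3 (insert('p')): buffer="tpjtpypsnn" (len 10), cursors c1@2 c2@5 c3@7, authorship 11.22.3...
After op 4 (add_cursor(0)): buffer="tpjtpypsnn" (len 10), cursors c4@0 c1@2 c2@5 c3@7, authorship 11.22.3...
After op 5 (insert('l')): buffer="ltpljtplyplsnn" (len 14), cursors c4@1 c1@4 c2@8 c3@11, authorship 4111.222.33...
After op 6 (move_right): buffer="ltpljtplyplsnn" (len 14), cursors c4@2 c1@5 c2@9 c3@12, authorship 4111.222.33...
After op 7 (move_right): buffer="ltpljtplyplsnn" (len 14), cursors c4@3 c1@6 c2@10 c3@13, authorship 4111.222.33...
After op 8 (move_right): buffer="ltpljtplyplsnn" (len 14), cursors c4@4 c1@7 c2@11 c3@14, authorship 4111.222.33...
Authorship (.=original, N=cursor N): 4 1 1 1 . 2 2 2 . 3 3 . . .
Index 0: author = 4

Answer: cursor 4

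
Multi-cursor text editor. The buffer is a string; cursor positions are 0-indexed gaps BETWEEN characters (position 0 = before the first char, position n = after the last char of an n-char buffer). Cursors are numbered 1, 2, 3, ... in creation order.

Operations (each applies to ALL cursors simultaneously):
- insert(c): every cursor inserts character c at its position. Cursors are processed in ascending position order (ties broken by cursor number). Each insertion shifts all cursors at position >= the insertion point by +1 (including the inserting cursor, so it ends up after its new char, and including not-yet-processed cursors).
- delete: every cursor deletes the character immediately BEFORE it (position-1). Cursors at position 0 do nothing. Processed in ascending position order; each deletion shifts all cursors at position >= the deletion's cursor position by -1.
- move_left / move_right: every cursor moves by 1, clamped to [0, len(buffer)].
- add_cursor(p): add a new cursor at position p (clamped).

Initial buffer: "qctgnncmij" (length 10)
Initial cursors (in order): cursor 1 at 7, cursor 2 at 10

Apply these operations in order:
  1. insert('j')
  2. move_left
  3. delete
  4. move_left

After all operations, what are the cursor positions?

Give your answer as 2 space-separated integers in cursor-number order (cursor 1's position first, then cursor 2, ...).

Answer: 5 8

Derivation:
After op 1 (insert('j')): buffer="qctgnncjmijj" (len 12), cursors c1@8 c2@12, authorship .......1...2
After op 2 (move_left): buffer="qctgnncjmijj" (len 12), cursors c1@7 c2@11, authorship .......1...2
After op 3 (delete): buffer="qctgnnjmij" (len 10), cursors c1@6 c2@9, authorship ......1..2
After op 4 (move_left): buffer="qctgnnjmij" (len 10), cursors c1@5 c2@8, authorship ......1..2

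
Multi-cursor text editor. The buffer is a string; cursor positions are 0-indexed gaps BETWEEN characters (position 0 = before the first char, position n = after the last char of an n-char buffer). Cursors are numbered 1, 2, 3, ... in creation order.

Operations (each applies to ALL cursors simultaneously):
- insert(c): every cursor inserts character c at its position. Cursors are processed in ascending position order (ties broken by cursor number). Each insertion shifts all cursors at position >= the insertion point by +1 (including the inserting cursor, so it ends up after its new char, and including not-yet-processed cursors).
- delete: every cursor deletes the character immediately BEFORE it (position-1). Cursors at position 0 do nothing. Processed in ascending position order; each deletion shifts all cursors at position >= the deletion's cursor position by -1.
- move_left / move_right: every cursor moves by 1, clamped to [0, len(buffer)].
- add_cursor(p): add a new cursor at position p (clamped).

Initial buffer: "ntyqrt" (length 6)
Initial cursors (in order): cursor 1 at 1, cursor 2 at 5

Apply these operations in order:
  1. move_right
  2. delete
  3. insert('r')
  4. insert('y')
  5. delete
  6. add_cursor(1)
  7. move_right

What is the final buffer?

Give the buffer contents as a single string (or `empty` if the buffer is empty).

After op 1 (move_right): buffer="ntyqrt" (len 6), cursors c1@2 c2@6, authorship ......
After op 2 (delete): buffer="nyqr" (len 4), cursors c1@1 c2@4, authorship ....
After op 3 (insert('r')): buffer="nryqrr" (len 6), cursors c1@2 c2@6, authorship .1...2
After op 4 (insert('y')): buffer="nryyqrry" (len 8), cursors c1@3 c2@8, authorship .11...22
After op 5 (delete): buffer="nryqrr" (len 6), cursors c1@2 c2@6, authorship .1...2
After op 6 (add_cursor(1)): buffer="nryqrr" (len 6), cursors c3@1 c1@2 c2@6, authorship .1...2
After op 7 (move_right): buffer="nryqrr" (len 6), cursors c3@2 c1@3 c2@6, authorship .1...2

Answer: nryqrr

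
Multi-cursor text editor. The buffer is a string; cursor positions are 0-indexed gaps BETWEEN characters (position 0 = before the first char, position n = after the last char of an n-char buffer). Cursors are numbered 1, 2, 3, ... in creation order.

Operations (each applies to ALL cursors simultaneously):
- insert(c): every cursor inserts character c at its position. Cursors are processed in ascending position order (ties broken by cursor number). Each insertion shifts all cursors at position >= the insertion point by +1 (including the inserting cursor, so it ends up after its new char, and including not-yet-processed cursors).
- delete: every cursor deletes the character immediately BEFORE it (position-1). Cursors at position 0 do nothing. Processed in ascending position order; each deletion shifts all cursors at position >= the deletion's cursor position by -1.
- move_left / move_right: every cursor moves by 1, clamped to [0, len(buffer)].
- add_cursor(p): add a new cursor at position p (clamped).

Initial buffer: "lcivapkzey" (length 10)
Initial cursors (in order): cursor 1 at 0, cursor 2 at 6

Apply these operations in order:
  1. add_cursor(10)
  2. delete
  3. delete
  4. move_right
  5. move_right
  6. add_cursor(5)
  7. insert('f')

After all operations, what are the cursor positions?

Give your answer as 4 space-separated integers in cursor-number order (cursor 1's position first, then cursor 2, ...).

Answer: 3 10 10 7

Derivation:
After op 1 (add_cursor(10)): buffer="lcivapkzey" (len 10), cursors c1@0 c2@6 c3@10, authorship ..........
After op 2 (delete): buffer="lcivakze" (len 8), cursors c1@0 c2@5 c3@8, authorship ........
After op 3 (delete): buffer="lcivkz" (len 6), cursors c1@0 c2@4 c3@6, authorship ......
After op 4 (move_right): buffer="lcivkz" (len 6), cursors c1@1 c2@5 c3@6, authorship ......
After op 5 (move_right): buffer="lcivkz" (len 6), cursors c1@2 c2@6 c3@6, authorship ......
After op 6 (add_cursor(5)): buffer="lcivkz" (len 6), cursors c1@2 c4@5 c2@6 c3@6, authorship ......
After op 7 (insert('f')): buffer="lcfivkfzff" (len 10), cursors c1@3 c4@7 c2@10 c3@10, authorship ..1...4.23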